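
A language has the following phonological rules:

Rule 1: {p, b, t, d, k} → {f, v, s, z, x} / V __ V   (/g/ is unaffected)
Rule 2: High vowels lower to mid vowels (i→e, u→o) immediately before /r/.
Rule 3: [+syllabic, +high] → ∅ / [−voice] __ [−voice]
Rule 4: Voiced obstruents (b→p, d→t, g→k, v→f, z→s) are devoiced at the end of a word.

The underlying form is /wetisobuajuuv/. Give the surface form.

Rule 1 (intervocalic spirantization): /t/ is a stop between vowels /e/ and /i/, so it spirantizes to the fricative [s]. /b/ is a stop between vowels /o/ and /u/, so it spirantizes to the fricative [v]. /wetisobuajuuv/ → wesisovuajuuv.
Rule 2 (pre-rhotic lowering): no segment meets the environment; /wesisovuajuuv/ is unchanged.
Rule 3 (high vowel syncope): /i/ is a high vowel flanked by voiceless consonants /s/ and /s/, so it deletes. /wesisovuajuuv/ → wessovuajuuv.
Rule 4 (final devoicing): /v/ is a voiced obstruent in word-final position, so it devoices to [f]. /wessovuajuuv/ → wessovuajuuf.

wessovuajuuf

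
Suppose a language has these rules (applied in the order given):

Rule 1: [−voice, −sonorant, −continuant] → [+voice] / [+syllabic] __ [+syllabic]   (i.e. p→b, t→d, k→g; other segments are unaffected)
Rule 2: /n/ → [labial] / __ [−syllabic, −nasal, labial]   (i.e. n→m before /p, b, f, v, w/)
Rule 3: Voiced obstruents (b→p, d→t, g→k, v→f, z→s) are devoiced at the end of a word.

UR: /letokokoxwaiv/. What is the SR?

Rule 1 (intervocalic voicing): /t/ is a voiceless stop between vowels /e/ and /o/, so it voices to [d]. /k/ is a voiceless stop between vowels /o/ and /o/, so it voices to [g]. /k/ is a voiceless stop between vowels /o/ and /o/, so it voices to [g]. /letokokoxwaiv/ → ledogogoxwaiv.
Rule 2 (nasal place assimilation): no segment meets the environment; /ledogogoxwaiv/ is unchanged.
Rule 3 (final devoicing): /v/ is a voiced obstruent in word-final position, so it devoices to [f]. /ledogogoxwaiv/ → ledogogoxwaif.

ledogogoxwaif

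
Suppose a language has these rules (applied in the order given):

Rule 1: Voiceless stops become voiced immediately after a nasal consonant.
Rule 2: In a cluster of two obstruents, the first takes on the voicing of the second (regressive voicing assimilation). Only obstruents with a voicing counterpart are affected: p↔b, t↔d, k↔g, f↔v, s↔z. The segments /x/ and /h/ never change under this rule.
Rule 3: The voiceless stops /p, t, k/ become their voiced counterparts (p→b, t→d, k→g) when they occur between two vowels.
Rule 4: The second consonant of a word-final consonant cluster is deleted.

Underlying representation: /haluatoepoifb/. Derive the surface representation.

Rule 1 (post-nasal voicing): no segment meets the environment; /haluatoepoifb/ is unchanged.
Rule 2 (regressive voicing assimilation): /f/ precedes the voiced obstruent /b/, so it voices to [v] by assimilation. /haluatoepoifb/ → haluatoepoivb.
Rule 3 (intervocalic voicing): /t/ is a voiceless stop between vowels /a/ and /o/, so it voices to [d]. /p/ is a voiceless stop between vowels /e/ and /o/, so it voices to [b]. /haluatoepoivb/ → haluadoeboivb.
Rule 4 (final cluster simplification): /b/ is the second consonant of a word-final cluster /vb/, so it deletes. /haluadoeboivb/ → haluadoeboiv.

haluadoeboiv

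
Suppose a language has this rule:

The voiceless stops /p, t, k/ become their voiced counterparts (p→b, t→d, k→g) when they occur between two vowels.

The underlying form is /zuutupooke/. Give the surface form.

/t/ is a voiceless stop between vowels /u/ and /u/, so it voices to [d].
/p/ is a voiceless stop between vowels /u/ and /o/, so it voices to [b].
/k/ is a voiceless stop between vowels /o/ and /e/, so it voices to [g].
Surface form: [zuudubooge].

zuudubooge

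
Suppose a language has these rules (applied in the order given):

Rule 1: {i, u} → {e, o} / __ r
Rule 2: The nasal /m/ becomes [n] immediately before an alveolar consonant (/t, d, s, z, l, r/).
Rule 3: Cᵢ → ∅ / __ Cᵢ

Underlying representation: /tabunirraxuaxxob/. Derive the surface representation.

tabuneraxuaxob

Rule 1 (pre-rhotic lowering): /i/ is a high vowel immediately before /r/, so it lowers to [e]. /tabunirraxuaxxob/ → tabunerraxuaxxob.
Rule 2 (nasal place assimilation): no segment meets the environment; /tabunerraxuaxxob/ is unchanged.
Rule 3 (degemination): /rr/ is a geminate; the first /r/ deletes. /xx/ is a geminate; the first /x/ deletes. /tabunerraxuaxxob/ → tabuneraxuaxob.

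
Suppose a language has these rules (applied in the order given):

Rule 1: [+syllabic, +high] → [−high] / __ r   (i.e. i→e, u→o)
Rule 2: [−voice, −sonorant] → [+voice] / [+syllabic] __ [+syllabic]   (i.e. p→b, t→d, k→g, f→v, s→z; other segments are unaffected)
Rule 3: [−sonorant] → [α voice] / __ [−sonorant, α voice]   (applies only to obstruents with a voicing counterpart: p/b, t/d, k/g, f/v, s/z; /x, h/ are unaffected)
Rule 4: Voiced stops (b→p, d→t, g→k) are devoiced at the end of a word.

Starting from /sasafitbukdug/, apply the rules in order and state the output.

Rule 1 (pre-rhotic lowering): no segment meets the environment; /sasafitbukdug/ is unchanged.
Rule 2 (intervocalic voicing): /s/ is a voiceless obstruent between vowels /a/ and /a/, so it voices to [z]. /f/ is a voiceless obstruent between vowels /a/ and /i/, so it voices to [v]. /sasafitbukdug/ → sazavitbukdug.
Rule 3 (regressive voicing assimilation): /t/ precedes the voiced obstruent /b/, so it voices to [d] by assimilation. /k/ precedes the voiced obstruent /d/, so it voices to [g] by assimilation. /sazavitbukdug/ → sazavidbugdug.
Rule 4 (final devoicing): /g/ is a voiced stop in word-final position, so it devoices to [k]. /sazavidbugdug/ → sazavidbugduk.

sazavidbugduk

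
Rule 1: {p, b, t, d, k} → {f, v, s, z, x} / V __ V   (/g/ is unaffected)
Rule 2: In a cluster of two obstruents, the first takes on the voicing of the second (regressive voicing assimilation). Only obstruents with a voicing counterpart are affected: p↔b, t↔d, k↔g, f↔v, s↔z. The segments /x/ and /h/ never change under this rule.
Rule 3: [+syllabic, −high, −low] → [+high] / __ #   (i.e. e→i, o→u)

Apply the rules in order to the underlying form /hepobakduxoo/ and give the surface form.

hefovagduxou

Rule 1 (intervocalic spirantization): /p/ is a stop between vowels /e/ and /o/, so it spirantizes to the fricative [f]. /b/ is a stop between vowels /o/ and /a/, so it spirantizes to the fricative [v]. /hepobakduxoo/ → hefovakduxoo.
Rule 2 (regressive voicing assimilation): /k/ precedes the voiced obstruent /d/, so it voices to [g] by assimilation. /hefovakduxoo/ → hefovagduxoo.
Rule 3 (final vowel raising): /o/ is a mid vowel in word-final position, so it raises to [u]. /hefovagduxoo/ → hefovagduxou.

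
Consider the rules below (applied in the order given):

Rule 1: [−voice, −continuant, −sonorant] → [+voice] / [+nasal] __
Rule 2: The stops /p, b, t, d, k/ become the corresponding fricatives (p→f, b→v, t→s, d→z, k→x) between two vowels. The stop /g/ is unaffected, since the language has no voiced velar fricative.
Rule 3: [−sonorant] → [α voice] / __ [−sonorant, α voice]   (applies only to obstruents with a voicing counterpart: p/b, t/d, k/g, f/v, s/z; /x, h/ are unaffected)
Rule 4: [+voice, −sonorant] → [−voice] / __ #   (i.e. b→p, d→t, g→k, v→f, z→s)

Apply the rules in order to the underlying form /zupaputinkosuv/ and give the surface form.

Rule 1 (post-nasal voicing): /k/ is a voiceless stop immediately after the nasal /n/, so it voices to [g]. /zupaputinkosuv/ → zupaputingosuv.
Rule 2 (intervocalic spirantization): /p/ is a stop between vowels /u/ and /a/, so it spirantizes to the fricative [f]. /p/ is a stop between vowels /a/ and /u/, so it spirantizes to the fricative [f]. /t/ is a stop between vowels /u/ and /i/, so it spirantizes to the fricative [s]. /zupaputingosuv/ → zufafusingosuv.
Rule 3 (regressive voicing assimilation): no segment meets the environment; /zufafusingosuv/ is unchanged.
Rule 4 (final devoicing): /v/ is a voiced obstruent in word-final position, so it devoices to [f]. /zufafusingosuv/ → zufafusingosuf.

zufafusingosuf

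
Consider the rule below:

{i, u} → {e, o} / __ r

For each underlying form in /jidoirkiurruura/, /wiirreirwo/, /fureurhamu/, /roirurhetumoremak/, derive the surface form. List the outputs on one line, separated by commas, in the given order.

/jidoirkiurruura/: /i/ is a high vowel immediately before /r/, so it lowers to [e]. /u/ is a high vowel immediately before /r/, so it lowers to [o]. /u/ is a high vowel immediately before /r/, so it lowers to [o]. → [jidoerkiorruora].
/wiirreirwo/: /i/ is a high vowel immediately before /r/, so it lowers to [e]. /i/ is a high vowel immediately before /r/, so it lowers to [e]. → [wierreerwo].
/fureurhamu/: /u/ is a high vowel immediately before /r/, so it lowers to [o]. /u/ is a high vowel immediately before /r/, so it lowers to [o]. → [foreorhamu].
/roirurhetumoremak/: /i/ is a high vowel immediately before /r/, so it lowers to [e]. /u/ is a high vowel immediately before /r/, so it lowers to [o]. → [roerorhetumoremak].

jidoerkiorruora, wierreerwo, foreorhamu, roerorhetumoremak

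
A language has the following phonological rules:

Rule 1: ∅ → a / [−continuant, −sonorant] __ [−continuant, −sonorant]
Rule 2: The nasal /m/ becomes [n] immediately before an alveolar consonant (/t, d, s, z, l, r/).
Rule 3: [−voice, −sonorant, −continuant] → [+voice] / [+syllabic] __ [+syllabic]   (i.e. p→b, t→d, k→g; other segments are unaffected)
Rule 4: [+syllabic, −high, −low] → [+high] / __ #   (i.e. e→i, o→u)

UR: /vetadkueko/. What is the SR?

Rule 1 (stop-cluster a-epenthesis): /d/ and /k/ form a stop–stop cluster, so [a] is inserted between them. /vetadkueko/ → vetadakueko.
Rule 2 (nasal place assimilation): no segment meets the environment; /vetadakueko/ is unchanged.
Rule 3 (intervocalic voicing): /t/ is a voiceless stop between vowels /e/ and /a/, so it voices to [d]. /k/ is a voiceless stop between vowels /a/ and /u/, so it voices to [g]. /k/ is a voiceless stop between vowels /e/ and /o/, so it voices to [g]. /vetadakueko/ → vedadaguego.
Rule 4 (final vowel raising): /o/ is a mid vowel in word-final position, so it raises to [u]. /vedadaguego/ → vedadaguegu.

vedadaguegu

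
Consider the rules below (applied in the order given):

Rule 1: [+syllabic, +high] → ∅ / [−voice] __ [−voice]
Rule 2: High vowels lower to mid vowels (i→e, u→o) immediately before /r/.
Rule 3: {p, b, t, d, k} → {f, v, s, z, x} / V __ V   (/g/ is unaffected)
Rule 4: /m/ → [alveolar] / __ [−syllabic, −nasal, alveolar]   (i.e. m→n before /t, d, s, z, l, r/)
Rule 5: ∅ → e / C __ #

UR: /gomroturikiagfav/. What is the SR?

gonrosorixiagfave

Rule 1 (high vowel syncope): no segment meets the environment; /gomroturikiagfav/ is unchanged.
Rule 2 (pre-rhotic lowering): /u/ is a high vowel immediately before /r/, so it lowers to [o]. /gomroturikiagfav/ → gomrotorikiagfav.
Rule 3 (intervocalic spirantization): /t/ is a stop between vowels /o/ and /o/, so it spirantizes to the fricative [s]. /k/ is a stop between vowels /i/ and /i/, so it spirantizes to the fricative [x]. /gomrotorikiagfav/ → gomrosorixiagfav.
Rule 4 (nasal place assimilation): /m/ precedes the alveolar consonant /r/, so it assimilates in place to [n]. /gomrosorixiagfav/ → gonrosorixiagfav.
Rule 5 (final e-epenthesis): the form ends in the consonant /v/, so [e] is inserted word-finally. /gonrosorixiagfav/ → gonrosorixiagfave.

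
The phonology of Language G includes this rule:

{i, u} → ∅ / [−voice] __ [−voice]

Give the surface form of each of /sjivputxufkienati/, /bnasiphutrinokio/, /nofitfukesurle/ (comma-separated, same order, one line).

sjivptxfkienati, bnasphtrinokio, noftfkesurle

/sjivputxufkienati/: /u/ is a high vowel flanked by voiceless consonants /p/ and /t/, so it deletes. /u/ is a high vowel flanked by voiceless consonants /x/ and /f/, so it deletes. → [sjivptxfkienati].
/bnasiphutrinokio/: /i/ is a high vowel flanked by voiceless consonants /s/ and /p/, so it deletes. /u/ is a high vowel flanked by voiceless consonants /h/ and /t/, so it deletes. → [bnasphtrinokio].
/nofitfukesurle/: /i/ is a high vowel flanked by voiceless consonants /f/ and /t/, so it deletes. /u/ is a high vowel flanked by voiceless consonants /f/ and /k/, so it deletes. → [noftfkesurle].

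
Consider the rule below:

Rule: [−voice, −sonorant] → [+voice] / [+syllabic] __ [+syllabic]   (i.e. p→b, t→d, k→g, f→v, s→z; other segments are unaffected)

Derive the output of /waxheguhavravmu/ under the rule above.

waxheguhavravmu

No segment of /waxheguhavravmu/ meets the structural description of the rule, so the form surfaces unchanged.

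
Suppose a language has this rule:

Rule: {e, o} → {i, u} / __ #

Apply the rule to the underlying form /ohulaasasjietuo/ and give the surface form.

ohulaasasjietuu

Scanning /ohulaasasjietuo/: /o/ at position 1 is not in the conditioning environment; /e/ at position 12 is not in the conditioning environment; /o/ is a mid vowel in word-final position, so it raises to [u].
Result: [ohulaasasjietuu].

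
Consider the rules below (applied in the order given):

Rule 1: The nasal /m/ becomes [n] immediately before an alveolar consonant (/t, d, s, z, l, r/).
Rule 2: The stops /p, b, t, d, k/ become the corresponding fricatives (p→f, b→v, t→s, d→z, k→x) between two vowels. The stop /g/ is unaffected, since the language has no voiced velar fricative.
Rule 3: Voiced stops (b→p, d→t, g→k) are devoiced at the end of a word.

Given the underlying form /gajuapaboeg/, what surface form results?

Rule 1 (nasal place assimilation): no segment meets the environment; /gajuapaboeg/ is unchanged.
Rule 2 (intervocalic spirantization): /p/ is a stop between vowels /a/ and /a/, so it spirantizes to the fricative [f]. /b/ is a stop between vowels /a/ and /o/, so it spirantizes to the fricative [v]. /gajuapaboeg/ → gajuafavoeg.
Rule 3 (final devoicing): /g/ is a voiced stop in word-final position, so it devoices to [k]. /gajuafavoeg/ → gajuafavoek.

gajuafavoek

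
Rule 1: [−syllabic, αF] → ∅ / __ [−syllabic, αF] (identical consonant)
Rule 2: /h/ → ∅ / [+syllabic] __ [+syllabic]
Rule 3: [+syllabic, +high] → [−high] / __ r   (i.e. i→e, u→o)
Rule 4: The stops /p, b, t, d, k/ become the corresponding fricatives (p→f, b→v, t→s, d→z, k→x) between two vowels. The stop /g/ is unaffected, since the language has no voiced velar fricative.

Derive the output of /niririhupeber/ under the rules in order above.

Rule 1 (degemination): no segment meets the environment; /niririhupeber/ is unchanged.
Rule 2 (intervocalic h-deletion): /h/ occurs between vowels /i/ and /u/, so it deletes. /niririhupeber/ → niririupeber.
Rule 3 (pre-rhotic lowering): /i/ is a high vowel immediately before /r/, so it lowers to [e]. /i/ is a high vowel immediately before /r/, so it lowers to [e]. /niririupeber/ → nereriupeber.
Rule 4 (intervocalic spirantization): /p/ is a stop between vowels /u/ and /e/, so it spirantizes to the fricative [f]. /b/ is a stop between vowels /e/ and /e/, so it spirantizes to the fricative [v]. /nereriupeber/ → nereriufever.

nereriufever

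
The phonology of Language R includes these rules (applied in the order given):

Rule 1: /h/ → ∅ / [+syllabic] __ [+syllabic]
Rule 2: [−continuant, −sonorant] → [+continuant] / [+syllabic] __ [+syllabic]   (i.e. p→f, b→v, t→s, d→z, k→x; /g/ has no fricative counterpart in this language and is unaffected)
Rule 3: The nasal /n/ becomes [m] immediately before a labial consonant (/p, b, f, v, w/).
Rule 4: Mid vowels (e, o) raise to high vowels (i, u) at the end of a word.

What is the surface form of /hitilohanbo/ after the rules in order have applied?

hisiloambu

Rule 1 (intervocalic h-deletion): /h/ occurs between vowels /o/ and /a/, so it deletes. /hitilohanbo/ → hitiloanbo.
Rule 2 (intervocalic spirantization): /t/ is a stop between vowels /i/ and /i/, so it spirantizes to the fricative [s]. /hitiloanbo/ → hisiloanbo.
Rule 3 (nasal place assimilation): /n/ precedes the labial consonant /b/, so it assimilates in place to [m]. /hisiloanbo/ → hisiloambo.
Rule 4 (final vowel raising): /o/ is a mid vowel in word-final position, so it raises to [u]. /hisiloambo/ → hisiloambu.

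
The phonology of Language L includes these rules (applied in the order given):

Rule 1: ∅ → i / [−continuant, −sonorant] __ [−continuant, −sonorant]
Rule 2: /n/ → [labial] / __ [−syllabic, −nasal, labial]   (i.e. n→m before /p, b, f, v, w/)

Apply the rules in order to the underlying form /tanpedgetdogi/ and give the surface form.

tampedigetidogi

Rule 1 (stop-cluster i-epenthesis): /d/ and /g/ form a stop–stop cluster, so [i] is inserted between them. /t/ and /d/ form a stop–stop cluster, so [i] is inserted between them. /tanpedgetdogi/ → tanpedigetidogi.
Rule 2 (nasal place assimilation): /n/ precedes the labial consonant /p/, so it assimilates in place to [m]. /tanpedigetidogi/ → tampedigetidogi.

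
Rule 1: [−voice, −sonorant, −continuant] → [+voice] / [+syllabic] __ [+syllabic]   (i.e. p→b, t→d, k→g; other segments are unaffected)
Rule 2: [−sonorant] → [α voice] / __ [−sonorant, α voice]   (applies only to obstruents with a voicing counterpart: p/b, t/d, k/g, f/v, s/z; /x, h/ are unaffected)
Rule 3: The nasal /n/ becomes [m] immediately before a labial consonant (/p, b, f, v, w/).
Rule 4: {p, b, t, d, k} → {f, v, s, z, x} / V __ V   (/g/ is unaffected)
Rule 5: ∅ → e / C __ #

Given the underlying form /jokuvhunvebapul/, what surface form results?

Rule 1 (intervocalic voicing): /k/ is a voiceless stop between vowels /o/ and /u/, so it voices to [g]. /p/ is a voiceless stop between vowels /a/ and /u/, so it voices to [b]. /jokuvhunvebapul/ → joguvhunvebabul.
Rule 2 (regressive voicing assimilation): /v/ precedes the voiceless obstruent /h/, so it devoices to [f] by assimilation. /joguvhunvebabul/ → jogufhunvebabul.
Rule 3 (nasal place assimilation): /n/ precedes the labial consonant /v/, so it assimilates in place to [m]. /jogufhunvebabul/ → jogufhumvebabul.
Rule 4 (intervocalic spirantization): /b/ is a stop between vowels /e/ and /a/, so it spirantizes to the fricative [v]. /b/ is a stop between vowels /a/ and /u/, so it spirantizes to the fricative [v]. /jogufhumvebabul/ → jogufhumvevavul.
Rule 5 (final e-epenthesis): the form ends in the consonant /l/, so [e] is inserted word-finally. /jogufhumvevavul/ → jogufhumvevavule.

jogufhumvevavule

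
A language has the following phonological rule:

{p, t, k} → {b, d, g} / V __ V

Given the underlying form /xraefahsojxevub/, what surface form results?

xraefahsojxevub

No segment of /xraefahsojxevub/ meets the structural description of the rule, so the form surfaces unchanged.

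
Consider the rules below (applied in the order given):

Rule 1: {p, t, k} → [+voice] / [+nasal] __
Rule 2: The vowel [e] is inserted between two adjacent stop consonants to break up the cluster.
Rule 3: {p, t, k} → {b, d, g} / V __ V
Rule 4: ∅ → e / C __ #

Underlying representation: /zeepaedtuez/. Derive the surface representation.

zeebaededueze

Rule 1 (post-nasal voicing): no segment meets the environment; /zeepaedtuez/ is unchanged.
Rule 2 (stop-cluster e-epenthesis): /d/ and /t/ form a stop–stop cluster, so [e] is inserted between them. /zeepaedtuez/ → zeepaedetuez.
Rule 3 (intervocalic voicing): /p/ is a voiceless stop between vowels /e/ and /a/, so it voices to [b]. /t/ is a voiceless stop between vowels /e/ and /u/, so it voices to [d]. /zeepaedetuez/ → zeebaededuez.
Rule 4 (final e-epenthesis): the form ends in the consonant /z/, so [e] is inserted word-finally. /zeebaededuez/ → zeebaededueze.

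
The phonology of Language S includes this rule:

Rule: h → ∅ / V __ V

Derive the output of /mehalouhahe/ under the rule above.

/h/ occurs between vowels /e/ and /a/, so it deletes.
/h/ occurs between vowels /u/ and /a/, so it deletes.
/h/ occurs between vowels /a/ and /e/, so it deletes.
Surface form: [mealouae].

mealouae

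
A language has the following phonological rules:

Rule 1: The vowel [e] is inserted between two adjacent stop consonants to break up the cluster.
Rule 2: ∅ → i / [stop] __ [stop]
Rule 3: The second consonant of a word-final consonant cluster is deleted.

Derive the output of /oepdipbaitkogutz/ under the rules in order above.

oepedipebaitekogut

Rule 1 (stop-cluster e-epenthesis): /p/ and /d/ form a stop–stop cluster, so [e] is inserted between them. /p/ and /b/ form a stop–stop cluster, so [e] is inserted between them. /t/ and /k/ form a stop–stop cluster, so [e] is inserted between them. /oepdipbaitkogutz/ → oepedipebaitekogutz.
Rule 2 (stop-cluster i-epenthesis): no segment meets the environment; /oepedipebaitekogutz/ is unchanged.
Rule 3 (final cluster simplification): /z/ is the second consonant of a word-final cluster /tz/, so it deletes. /oepedipebaitekogutz/ → oepedipebaitekogut.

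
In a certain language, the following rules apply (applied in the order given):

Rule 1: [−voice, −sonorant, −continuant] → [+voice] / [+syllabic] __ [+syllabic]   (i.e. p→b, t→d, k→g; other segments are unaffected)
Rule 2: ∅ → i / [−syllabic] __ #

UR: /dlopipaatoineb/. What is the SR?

Rule 1 (intervocalic voicing): /p/ is a voiceless stop between vowels /o/ and /i/, so it voices to [b]. /p/ is a voiceless stop between vowels /i/ and /a/, so it voices to [b]. /t/ is a voiceless stop between vowels /a/ and /o/, so it voices to [d]. /dlopipaatoineb/ → dlobibaadoineb.
Rule 2 (final i-epenthesis): the form ends in the consonant /b/, so [i] is inserted word-finally. /dlobibaadoineb/ → dlobibaadoinebi.

dlobibaadoinebi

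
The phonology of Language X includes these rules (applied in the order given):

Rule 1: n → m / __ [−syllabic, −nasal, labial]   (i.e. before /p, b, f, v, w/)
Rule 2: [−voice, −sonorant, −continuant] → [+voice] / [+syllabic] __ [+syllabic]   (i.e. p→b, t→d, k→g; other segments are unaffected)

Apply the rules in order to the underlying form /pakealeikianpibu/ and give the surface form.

pagealeigiampibu

Rule 1 (nasal place assimilation): /n/ precedes the labial consonant /p/, so it assimilates in place to [m]. /pakealeikianpibu/ → pakealeikiampibu.
Rule 2 (intervocalic voicing): /k/ is a voiceless stop between vowels /a/ and /e/, so it voices to [g]. /k/ is a voiceless stop between vowels /i/ and /i/, so it voices to [g]. /pakealeikiampibu/ → pagealeigiampibu.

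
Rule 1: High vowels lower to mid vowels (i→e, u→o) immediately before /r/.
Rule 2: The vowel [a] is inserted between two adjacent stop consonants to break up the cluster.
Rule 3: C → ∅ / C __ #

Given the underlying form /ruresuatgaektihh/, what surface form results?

roresuatagaekatih

Rule 1 (pre-rhotic lowering): /u/ is a high vowel immediately before /r/, so it lowers to [o]. /ruresuatgaektihh/ → roresuatgaektihh.
Rule 2 (stop-cluster a-epenthesis): /t/ and /g/ form a stop–stop cluster, so [a] is inserted between them. /k/ and /t/ form a stop–stop cluster, so [a] is inserted between them. /roresuatgaektihh/ → roresuatagaekatihh.
Rule 3 (final cluster simplification): /h/ is the second consonant of a word-final cluster /hh/, so it deletes. /roresuatagaekatihh/ → roresuatagaekatih.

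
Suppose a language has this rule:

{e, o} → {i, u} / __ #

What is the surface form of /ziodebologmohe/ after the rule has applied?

/e/ is a mid vowel in word-final position, so it raises to [i].
The other instances of /o/, /e/ do not occur in the required environment and remain unchanged.
Surface form: [ziodebologmohi].

ziodebologmohi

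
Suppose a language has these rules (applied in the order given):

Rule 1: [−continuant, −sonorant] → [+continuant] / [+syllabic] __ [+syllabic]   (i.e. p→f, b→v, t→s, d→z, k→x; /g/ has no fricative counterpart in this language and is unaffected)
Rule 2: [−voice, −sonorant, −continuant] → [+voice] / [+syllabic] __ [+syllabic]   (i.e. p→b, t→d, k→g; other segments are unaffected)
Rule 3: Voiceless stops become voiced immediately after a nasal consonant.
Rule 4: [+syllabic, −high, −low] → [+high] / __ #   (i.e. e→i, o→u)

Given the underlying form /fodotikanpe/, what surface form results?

fozosixanbi

Rule 1 (intervocalic spirantization): /d/ is a stop between vowels /o/ and /o/, so it spirantizes to the fricative [z]. /t/ is a stop between vowels /o/ and /i/, so it spirantizes to the fricative [s]. /k/ is a stop between vowels /i/ and /a/, so it spirantizes to the fricative [x]. /fodotikanpe/ → fozosixanpe.
Rule 2 (intervocalic voicing): no segment meets the environment; /fozosixanpe/ is unchanged.
Rule 3 (post-nasal voicing): /p/ is a voiceless stop immediately after the nasal /n/, so it voices to [b]. /fozosixanpe/ → fozosixanbe.
Rule 4 (final vowel raising): /e/ is a mid vowel in word-final position, so it raises to [i]. /fozosixanbe/ → fozosixanbi.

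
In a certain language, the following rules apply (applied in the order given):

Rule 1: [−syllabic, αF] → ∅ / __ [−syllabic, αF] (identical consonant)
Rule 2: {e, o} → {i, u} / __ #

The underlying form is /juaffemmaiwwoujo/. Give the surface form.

juafemaiwouju

Rule 1 (degemination): /ff/ is a geminate; the first /f/ deletes. /mm/ is a geminate; the first /m/ deletes. /ww/ is a geminate; the first /w/ deletes. /juaffemmaiwwoujo/ → juafemaiwoujo.
Rule 2 (final vowel raising): /o/ is a mid vowel in word-final position, so it raises to [u]. /juafemaiwoujo/ → juafemaiwouju.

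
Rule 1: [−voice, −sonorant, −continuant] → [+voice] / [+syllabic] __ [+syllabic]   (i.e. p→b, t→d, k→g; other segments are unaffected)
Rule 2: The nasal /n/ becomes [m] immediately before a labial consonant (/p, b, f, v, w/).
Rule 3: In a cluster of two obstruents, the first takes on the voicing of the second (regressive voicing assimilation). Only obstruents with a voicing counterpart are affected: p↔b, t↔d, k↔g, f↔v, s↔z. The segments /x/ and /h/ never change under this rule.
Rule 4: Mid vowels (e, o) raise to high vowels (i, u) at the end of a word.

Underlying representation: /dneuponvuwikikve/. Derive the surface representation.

dneubomvuwigigvi

Rule 1 (intervocalic voicing): /p/ is a voiceless stop between vowels /u/ and /o/, so it voices to [b]. /k/ is a voiceless stop between vowels /i/ and /i/, so it voices to [g]. /dneuponvuwikikve/ → dneubonvuwigikve.
Rule 2 (nasal place assimilation): /n/ precedes the labial consonant /v/, so it assimilates in place to [m]. /dneubonvuwigikve/ → dneubomvuwigikve.
Rule 3 (regressive voicing assimilation): /k/ precedes the voiced obstruent /v/, so it voices to [g] by assimilation. /dneubomvuwigikve/ → dneubomvuwigigve.
Rule 4 (final vowel raising): /e/ is a mid vowel in word-final position, so it raises to [i]. /dneubomvuwigigve/ → dneubomvuwigigvi.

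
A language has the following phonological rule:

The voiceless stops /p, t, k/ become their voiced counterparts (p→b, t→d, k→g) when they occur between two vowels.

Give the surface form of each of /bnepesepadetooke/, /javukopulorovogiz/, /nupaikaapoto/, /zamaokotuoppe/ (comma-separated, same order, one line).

bnebesebadedooge, javugobulorovogiz, nubaigaabodo, zamaogoduoppe

/bnepesepadetooke/: /p/ is a voiceless stop between vowels /e/ and /e/, so it voices to [b]. /p/ is a voiceless stop between vowels /e/ and /a/, so it voices to [b]. /t/ is a voiceless stop between vowels /e/ and /o/, so it voices to [d]. /k/ is a voiceless stop between vowels /o/ and /e/, so it voices to [g]. → [bnebesebadedooge].
/javukopulorovogiz/: /k/ is a voiceless stop between vowels /u/ and /o/, so it voices to [g]. /p/ is a voiceless stop between vowels /o/ and /u/, so it voices to [b]. → [javugobulorovogiz].
/nupaikaapoto/: /p/ is a voiceless stop between vowels /u/ and /a/, so it voices to [b]. /k/ is a voiceless stop between vowels /i/ and /a/, so it voices to [g]. /p/ is a voiceless stop between vowels /a/ and /o/, so it voices to [b]. /t/ is a voiceless stop between vowels /o/ and /o/, so it voices to [d]. → [nubaigaabodo].
/zamaokotuoppe/: /k/ is a voiceless stop between vowels /o/ and /o/, so it voices to [g]. /t/ is a voiceless stop between vowels /o/ and /u/, so it voices to [d]. → [zamaogoduoppe].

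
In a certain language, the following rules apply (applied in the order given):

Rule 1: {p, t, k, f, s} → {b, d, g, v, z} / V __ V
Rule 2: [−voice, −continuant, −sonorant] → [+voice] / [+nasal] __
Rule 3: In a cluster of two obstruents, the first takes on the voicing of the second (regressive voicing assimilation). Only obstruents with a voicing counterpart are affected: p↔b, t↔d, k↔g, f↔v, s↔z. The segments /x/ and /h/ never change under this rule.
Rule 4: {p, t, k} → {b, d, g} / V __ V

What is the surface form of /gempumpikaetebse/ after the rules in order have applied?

gembumbigaedepse

Rule 1 (intervocalic voicing): /k/ is a voiceless obstruent between vowels /i/ and /a/, so it voices to [g]. /t/ is a voiceless obstruent between vowels /e/ and /e/, so it voices to [d]. /gempumpikaetebse/ → gempumpigaedebse.
Rule 2 (post-nasal voicing): /p/ is a voiceless stop immediately after the nasal /m/, so it voices to [b]. /p/ is a voiceless stop immediately after the nasal /m/, so it voices to [b]. /gempumpigaedebse/ → gembumbigaedebse.
Rule 3 (regressive voicing assimilation): /b/ precedes the voiceless obstruent /s/, so it devoices to [p] by assimilation. /gembumbigaedebse/ → gembumbigaedepse.
Rule 4 (intervocalic voicing): no segment meets the environment; /gembumbigaedepse/ is unchanged.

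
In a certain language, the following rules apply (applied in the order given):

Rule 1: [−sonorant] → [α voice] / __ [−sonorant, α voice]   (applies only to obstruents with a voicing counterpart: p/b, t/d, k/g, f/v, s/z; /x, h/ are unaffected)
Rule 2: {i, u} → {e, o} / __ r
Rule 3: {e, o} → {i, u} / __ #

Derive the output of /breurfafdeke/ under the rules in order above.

breorfavdeki

Rule 1 (regressive voicing assimilation): /f/ precedes the voiced obstruent /d/, so it voices to [v] by assimilation. /breurfafdeke/ → breurfavdeke.
Rule 2 (pre-rhotic lowering): /u/ is a high vowel immediately before /r/, so it lowers to [o]. /breurfavdeke/ → breorfavdeke.
Rule 3 (final vowel raising): /e/ is a mid vowel in word-final position, so it raises to [i]. /breorfavdeke/ → breorfavdeki.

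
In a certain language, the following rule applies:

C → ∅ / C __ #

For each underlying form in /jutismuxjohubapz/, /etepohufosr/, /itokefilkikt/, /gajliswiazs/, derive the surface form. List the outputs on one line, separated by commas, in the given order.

jutismuxjohubap, etepohufos, itokefilkik, gajliswiaz

/jutismuxjohubapz/: /z/ is the second consonant of a word-final cluster /pz/, so it deletes. → [jutismuxjohubap].
/etepohufosr/: /r/ is the second consonant of a word-final cluster /sr/, so it deletes. → [etepohufos].
/itokefilkikt/: /t/ is the second consonant of a word-final cluster /kt/, so it deletes. → [itokefilkik].
/gajliswiazs/: /s/ is the second consonant of a word-final cluster /zs/, so it deletes. → [gajliswiaz].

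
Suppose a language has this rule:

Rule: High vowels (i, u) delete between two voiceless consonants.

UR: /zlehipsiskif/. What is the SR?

zlehpsskf

/i/ is a high vowel flanked by voiceless consonants /h/ and /p/, so it deletes.
/i/ is a high vowel flanked by voiceless consonants /s/ and /s/, so it deletes.
/i/ is a high vowel flanked by voiceless consonants /k/ and /f/, so it deletes.
Surface form: [zlehpsskf].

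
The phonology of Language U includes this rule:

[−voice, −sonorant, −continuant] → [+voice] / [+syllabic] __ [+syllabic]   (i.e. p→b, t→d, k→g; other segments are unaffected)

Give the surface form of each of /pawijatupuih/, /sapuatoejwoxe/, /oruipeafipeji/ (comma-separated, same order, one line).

/pawijatupuih/: /t/ is a voiceless stop between vowels /a/ and /u/, so it voices to [d]. /p/ is a voiceless stop between vowels /u/ and /u/, so it voices to [b]. → [pawijadubuih].
/sapuatoejwoxe/: /p/ is a voiceless stop between vowels /a/ and /u/, so it voices to [b]. /t/ is a voiceless stop between vowels /a/ and /o/, so it voices to [d]. → [sabuadoejwoxe].
/oruipeafipeji/: /p/ is a voiceless stop between vowels /i/ and /e/, so it voices to [b]. /p/ is a voiceless stop between vowels /i/ and /e/, so it voices to [b]. → [oruibeafibeji].

pawijadubuih, sabuadoejwoxe, oruibeafibeji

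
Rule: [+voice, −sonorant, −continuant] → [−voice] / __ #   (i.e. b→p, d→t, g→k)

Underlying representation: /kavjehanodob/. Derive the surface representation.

/b/ is a voiced stop in word-final position, so it devoices to [p].
The other instance of /d/ does not occur in the required environment and remains unchanged.
Surface form: [kavjehanodop].

kavjehanodop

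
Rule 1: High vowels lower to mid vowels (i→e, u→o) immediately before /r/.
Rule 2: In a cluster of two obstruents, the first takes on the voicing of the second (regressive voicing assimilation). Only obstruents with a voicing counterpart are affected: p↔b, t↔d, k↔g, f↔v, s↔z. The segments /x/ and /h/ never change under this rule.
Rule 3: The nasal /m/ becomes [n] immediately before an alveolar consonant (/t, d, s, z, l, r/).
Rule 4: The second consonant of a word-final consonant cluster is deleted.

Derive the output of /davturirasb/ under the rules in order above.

daftoreraz

Rule 1 (pre-rhotic lowering): /u/ is a high vowel immediately before /r/, so it lowers to [o]. /i/ is a high vowel immediately before /r/, so it lowers to [e]. /davturirasb/ → davtorerasb.
Rule 2 (regressive voicing assimilation): /v/ precedes the voiceless obstruent /t/, so it devoices to [f] by assimilation. /s/ precedes the voiced obstruent /b/, so it voices to [z] by assimilation. /davtorerasb/ → daftorerazb.
Rule 3 (nasal place assimilation): no segment meets the environment; /daftorerazb/ is unchanged.
Rule 4 (final cluster simplification): /b/ is the second consonant of a word-final cluster /zb/, so it deletes. /daftorerazb/ → daftoreraz.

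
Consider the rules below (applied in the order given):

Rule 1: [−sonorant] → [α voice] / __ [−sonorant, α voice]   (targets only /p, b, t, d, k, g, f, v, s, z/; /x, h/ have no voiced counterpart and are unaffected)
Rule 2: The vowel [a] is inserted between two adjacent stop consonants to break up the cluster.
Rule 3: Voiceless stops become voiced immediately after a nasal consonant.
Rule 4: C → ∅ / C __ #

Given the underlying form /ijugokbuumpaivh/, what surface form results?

Rule 1 (regressive voicing assimilation): /k/ precedes the voiced obstruent /b/, so it voices to [g] by assimilation. /v/ precedes the voiceless obstruent /h/, so it devoices to [f] by assimilation. /ijugokbuumpaivh/ → ijugogbuumpaifh.
Rule 2 (stop-cluster a-epenthesis): /g/ and /b/ form a stop–stop cluster, so [a] is inserted between them. /ijugogbuumpaifh/ → ijugogabuumpaifh.
Rule 3 (post-nasal voicing): /p/ is a voiceless stop immediately after the nasal /m/, so it voices to [b]. /ijugogabuumpaifh/ → ijugogabuumbaifh.
Rule 4 (final cluster simplification): /h/ is the second consonant of a word-final cluster /fh/, so it deletes. /ijugogabuumbaifh/ → ijugogabuumbaif.

ijugogabuumbaif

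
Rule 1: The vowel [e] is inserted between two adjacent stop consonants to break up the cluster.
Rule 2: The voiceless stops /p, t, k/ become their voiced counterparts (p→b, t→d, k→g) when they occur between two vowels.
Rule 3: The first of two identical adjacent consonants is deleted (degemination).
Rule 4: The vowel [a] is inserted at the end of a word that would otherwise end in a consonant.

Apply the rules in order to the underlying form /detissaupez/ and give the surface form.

dedisaubeza

Rule 1 (stop-cluster e-epenthesis): no segment meets the environment; /detissaupez/ is unchanged.
Rule 2 (intervocalic voicing): /t/ is a voiceless stop between vowels /e/ and /i/, so it voices to [d]. /p/ is a voiceless stop between vowels /u/ and /e/, so it voices to [b]. /detissaupez/ → dedissaubez.
Rule 3 (degemination): /ss/ is a geminate; the first /s/ deletes. /dedissaubez/ → dedisaubez.
Rule 4 (final a-epenthesis): the form ends in the consonant /z/, so [a] is inserted word-finally. /dedisaubez/ → dedisaubeza.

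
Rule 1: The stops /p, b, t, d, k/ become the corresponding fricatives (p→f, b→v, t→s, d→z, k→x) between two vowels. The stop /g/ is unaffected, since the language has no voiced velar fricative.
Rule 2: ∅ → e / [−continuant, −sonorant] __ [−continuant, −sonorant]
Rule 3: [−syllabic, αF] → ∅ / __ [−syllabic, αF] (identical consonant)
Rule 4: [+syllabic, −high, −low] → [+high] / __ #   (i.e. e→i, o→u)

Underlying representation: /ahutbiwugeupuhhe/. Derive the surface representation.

ahutebiwugeufuhi

Rule 1 (intervocalic spirantization): /p/ is a stop between vowels /u/ and /u/, so it spirantizes to the fricative [f]. /ahutbiwugeupuhhe/ → ahutbiwugeufuhhe.
Rule 2 (stop-cluster e-epenthesis): /t/ and /b/ form a stop–stop cluster, so [e] is inserted between them. /ahutbiwugeufuhhe/ → ahutebiwugeufuhhe.
Rule 3 (degemination): /hh/ is a geminate; the first /h/ deletes. /ahutebiwugeufuhhe/ → ahutebiwugeufuhe.
Rule 4 (final vowel raising): /e/ is a mid vowel in word-final position, so it raises to [i]. /ahutebiwugeufuhe/ → ahutebiwugeufuhi.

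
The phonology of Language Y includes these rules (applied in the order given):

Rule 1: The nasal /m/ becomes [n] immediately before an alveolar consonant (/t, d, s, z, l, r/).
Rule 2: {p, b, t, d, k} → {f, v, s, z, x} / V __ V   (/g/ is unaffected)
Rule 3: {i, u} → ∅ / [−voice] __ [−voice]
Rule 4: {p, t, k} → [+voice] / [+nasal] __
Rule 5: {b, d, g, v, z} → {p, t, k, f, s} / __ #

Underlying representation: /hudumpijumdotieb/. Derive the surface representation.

Rule 1 (nasal place assimilation): /m/ precedes the alveolar consonant /d/, so it assimilates in place to [n]. /hudumpijumdotieb/ → hudumpijundotieb.
Rule 2 (intervocalic spirantization): /d/ is a stop between vowels /u/ and /u/, so it spirantizes to the fricative [z]. /t/ is a stop between vowels /o/ and /i/, so it spirantizes to the fricative [s]. /hudumpijundotieb/ → huzumpijundosieb.
Rule 3 (high vowel syncope): no segment meets the environment; /huzumpijundosieb/ is unchanged.
Rule 4 (post-nasal voicing): /p/ is a voiceless stop immediately after the nasal /m/, so it voices to [b]. /huzumpijundosieb/ → huzumbijundosieb.
Rule 5 (final devoicing): /b/ is a voiced obstruent in word-final position, so it devoices to [p]. /huzumbijundosieb/ → huzumbijundosiep.

huzumbijundosiep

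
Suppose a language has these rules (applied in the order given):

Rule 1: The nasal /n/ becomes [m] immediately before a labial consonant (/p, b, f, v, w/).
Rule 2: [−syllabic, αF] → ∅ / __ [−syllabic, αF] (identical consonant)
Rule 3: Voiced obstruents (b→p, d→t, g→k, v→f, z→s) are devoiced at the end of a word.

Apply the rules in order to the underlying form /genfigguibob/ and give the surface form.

Rule 1 (nasal place assimilation): /n/ precedes the labial consonant /f/, so it assimilates in place to [m]. /genfigguibob/ → gemfigguibob.
Rule 2 (degemination): /gg/ is a geminate; the first /g/ deletes. /gemfigguibob/ → gemfiguibob.
Rule 3 (final devoicing): /b/ is a voiced obstruent in word-final position, so it devoices to [p]. /gemfiguibob/ → gemfiguibop.

gemfiguibop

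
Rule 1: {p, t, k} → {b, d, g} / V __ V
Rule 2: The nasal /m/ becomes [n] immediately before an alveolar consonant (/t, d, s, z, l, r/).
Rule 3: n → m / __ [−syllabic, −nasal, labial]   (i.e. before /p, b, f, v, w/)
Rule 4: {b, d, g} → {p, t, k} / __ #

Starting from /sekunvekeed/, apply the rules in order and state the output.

segumvegeet

Rule 1 (intervocalic voicing): /k/ is a voiceless stop between vowels /e/ and /u/, so it voices to [g]. /k/ is a voiceless stop between vowels /e/ and /e/, so it voices to [g]. /sekunvekeed/ → segunvegeed.
Rule 2 (nasal place assimilation): no segment meets the environment; /segunvegeed/ is unchanged.
Rule 3 (nasal place assimilation): /n/ precedes the labial consonant /v/, so it assimilates in place to [m]. /segunvegeed/ → segumvegeed.
Rule 4 (final devoicing): /d/ is a voiced stop in word-final position, so it devoices to [t]. /segumvegeed/ → segumvegeet.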